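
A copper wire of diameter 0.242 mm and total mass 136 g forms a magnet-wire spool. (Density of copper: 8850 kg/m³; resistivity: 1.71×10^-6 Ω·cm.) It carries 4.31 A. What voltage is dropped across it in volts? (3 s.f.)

ρ = 1.71×10^-6 Ω·cm = 1.71×10^-8 Ω·m
A = π(d/2)² = π(1.2100e-04 m)² = 4.5996e-08 m²
L = m/(density·A) = 0.136/(8850×4.5996e-08) = 334.1 m
R = ρL/A = (1.71×10^-8)(334.1)/(4.5996e-08) = 124.2 Ω
V = IR = 4.31 × 124.2 = 535 V

535 V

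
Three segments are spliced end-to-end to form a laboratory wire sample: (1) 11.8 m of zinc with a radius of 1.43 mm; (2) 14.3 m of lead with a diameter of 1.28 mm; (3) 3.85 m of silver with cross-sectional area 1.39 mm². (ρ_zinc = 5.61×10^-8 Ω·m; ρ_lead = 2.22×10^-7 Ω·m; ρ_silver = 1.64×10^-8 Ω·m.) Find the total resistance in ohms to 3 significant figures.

Seg 1: A = πr² = π(1.4300e-03 m)² = 6.424e-06 m²
R_1 = (5.61×10^-8)(11.8)/(6.424e-06) = 0.103 Ω
Seg 2: A = π(d/2)² = π(6.4000e-04 m)² = 1.287e-06 m²
R_2 = (2.22×10^-7)(14.3)/(1.287e-06) = 2.467 Ω
Seg 3: A = 1.39 mm² = 1.390e-06 m²
R_3 = (1.64×10^-8)(3.85)/(1.390e-06) = 0.04542 Ω
R_total = R_1 + R_2 + R_3 = 2.62 Ω

2.62 Ω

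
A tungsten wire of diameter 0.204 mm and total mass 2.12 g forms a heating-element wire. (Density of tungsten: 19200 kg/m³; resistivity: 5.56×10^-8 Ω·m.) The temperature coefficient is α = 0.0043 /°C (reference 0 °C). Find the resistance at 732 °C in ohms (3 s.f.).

23.8 Ω

A = π(d/2)² = π(1.0200e-04 m)² = 3.2685e-08 m²
L = m/(density·A) = 0.00212/(19200×3.2685e-08) = 3.378 m
R = ρL/A = (5.56×10^-8)(3.378)/(3.2685e-08) = 5.747 Ω
R(732 °C) = 5.747 × (1 + 0.0043×732) = 23.8 Ω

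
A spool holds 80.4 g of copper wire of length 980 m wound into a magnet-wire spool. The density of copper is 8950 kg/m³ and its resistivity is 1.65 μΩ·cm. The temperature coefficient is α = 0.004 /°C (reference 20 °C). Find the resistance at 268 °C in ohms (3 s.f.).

3510 Ω

ρ = 1.65 μΩ·cm = 1.65×10^-8 Ω·m
A = m/(density·L) = 0.0804/(8950×980) = 9.1666e-09 m²
R = ρL/A = (1.65×10^-8)(980)/(9.1666e-09) = 1764 Ω
R(268 °C) = 1764 × (1 + 0.004×248) = 3510 Ω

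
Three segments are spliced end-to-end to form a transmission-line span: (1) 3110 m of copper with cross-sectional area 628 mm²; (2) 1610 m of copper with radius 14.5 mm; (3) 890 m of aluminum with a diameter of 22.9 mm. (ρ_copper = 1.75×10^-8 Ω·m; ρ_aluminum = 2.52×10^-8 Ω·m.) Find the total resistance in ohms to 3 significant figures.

0.184 Ω

Seg 1: A = 628 mm² = 6.280e-04 m²
R_1 = (1.75×10^-8)(3110)/(6.280e-04) = 0.08666 Ω
Seg 2: A = πr² = π(1.4500e-02 m)² = 6.605e-04 m²
R_2 = (1.75×10^-8)(1610)/(6.605e-04) = 0.04266 Ω
Seg 3: A = π(d/2)² = π(1.1450e-02 m)² = 4.119e-04 m²
R_3 = (2.52×10^-8)(890)/(4.119e-04) = 0.05445 Ω
R_total = R_1 + R_2 + R_3 = 0.184 Ω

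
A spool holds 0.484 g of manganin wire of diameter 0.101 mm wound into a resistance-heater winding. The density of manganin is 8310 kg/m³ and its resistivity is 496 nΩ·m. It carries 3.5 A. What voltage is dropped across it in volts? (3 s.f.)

ρ = 496 nΩ·m = 4.96×10^-7 Ω·m
A = π(d/2)² = π(5.0500e-05 m)² = 8.0118e-09 m²
L = m/(density·A) = 4.840×10^-4/(8310×8.0118e-09) = 7.27 m
R = ρL/A = (4.96×10^-7)(7.27)/(8.0118e-09) = 450 Ω
V = IR = 3.5 × 450 = 1580 V

1580 V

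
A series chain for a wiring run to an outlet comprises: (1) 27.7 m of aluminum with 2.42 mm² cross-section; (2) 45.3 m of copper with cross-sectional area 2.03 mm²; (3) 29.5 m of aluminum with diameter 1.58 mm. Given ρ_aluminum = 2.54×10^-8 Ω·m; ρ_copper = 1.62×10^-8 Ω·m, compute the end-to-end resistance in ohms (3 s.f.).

1.03 Ω

Seg 1: A = 2.42 mm² = 2.420e-06 m²
R_1 = (2.54×10^-8)(27.7)/(2.420e-06) = 0.2907 Ω
Seg 2: A = 2.03 mm² = 2.030e-06 m²
R_2 = (1.62×10^-8)(45.3)/(2.030e-06) = 0.3615 Ω
Seg 3: A = π(d/2)² = π(7.9000e-04 m)² = 1.961e-06 m²
R_3 = (2.54×10^-8)(29.5)/(1.961e-06) = 0.3822 Ω
R_total = R_1 + R_2 + R_3 = 1.03 Ω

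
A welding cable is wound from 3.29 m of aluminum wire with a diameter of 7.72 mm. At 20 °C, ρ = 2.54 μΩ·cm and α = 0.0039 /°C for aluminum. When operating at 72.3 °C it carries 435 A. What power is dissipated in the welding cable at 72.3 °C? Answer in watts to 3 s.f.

407 W

ρ = 2.54 μΩ·cm = 2.54×10^-8 Ω·m
A = π(d/2)² = π(3.8600e-03 m)² = 4.681e-05 m²
R₍20₎ = ρL/A = (2.54×10^-8)(3.29)/(4.681e-05) = 0.001785 Ω
R₍72.3₎ = R₍20₎(1 + αΔT) = 0.001785 × (1 + 0.0039×52.3) = 0.002149 Ω
P = I²R = (435)² × 0.002149 = 407 W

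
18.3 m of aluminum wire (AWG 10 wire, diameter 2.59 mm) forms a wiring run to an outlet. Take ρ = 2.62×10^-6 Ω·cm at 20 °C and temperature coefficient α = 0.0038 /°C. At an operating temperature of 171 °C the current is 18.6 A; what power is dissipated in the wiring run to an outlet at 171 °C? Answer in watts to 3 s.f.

ρ = 2.62×10^-6 Ω·cm = 2.62×10^-8 Ω·m
A = π(2.59/2 mm)² = π(1.2950e-03 m)² = 5.269e-06 m²
R₍20₎ = ρL/A = (2.62×10^-8)(18.3)/(5.269e-06) = 0.091 Ω
R₍171₎ = R₍20₎(1 + αΔT) = 0.091 × (1 + 0.0038×151) = 0.1432 Ω
P = I²R = (18.6)² × 0.1432 = 49.5 W

49.5 W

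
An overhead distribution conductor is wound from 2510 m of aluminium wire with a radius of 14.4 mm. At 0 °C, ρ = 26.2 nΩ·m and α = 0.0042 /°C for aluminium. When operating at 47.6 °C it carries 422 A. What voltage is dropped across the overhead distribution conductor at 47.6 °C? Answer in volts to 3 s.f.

51.1 V

ρ = 26.2 nΩ·m = 2.62×10^-8 Ω·m
A = πr² = π(1.4400e-02 m)² = 6.514e-04 m²
R₍0₎ = ρL/A = (2.62×10^-8)(2510)/(6.514e-04) = 0.1009 Ω
R₍47.6₎ = R₍0₎(1 + αΔT) = 0.1009 × (1 + 0.0042×47.6) = 0.1211 Ω
V = IR = 422 × 0.1211 = 51.1 V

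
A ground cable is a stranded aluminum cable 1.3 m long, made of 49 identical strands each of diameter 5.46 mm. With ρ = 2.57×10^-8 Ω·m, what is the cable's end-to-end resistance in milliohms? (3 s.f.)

0.0291 mΩ

A_strand = π(2.7300e-03 m)² = 2.341e-05 m²
R_strand = ρL/A = (2.57×10^-8)(1.3)/(2.341e-05) = 0.001427 Ω
R_total = R_strand/N = 0.001427/49 = 0.0291 mΩ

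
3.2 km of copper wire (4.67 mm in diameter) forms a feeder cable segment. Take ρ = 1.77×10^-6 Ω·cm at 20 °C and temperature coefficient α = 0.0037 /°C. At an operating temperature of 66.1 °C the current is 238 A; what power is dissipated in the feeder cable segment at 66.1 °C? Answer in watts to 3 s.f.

2.19×10^5 W

ρ = 1.77×10^-6 Ω·cm = 1.77×10^-8 Ω·m
A = π(d/2)² = π(2.3350e-03 m)² = 1.713e-05 m²
R₍20₎ = ρL/A = (1.77×10^-8)(3200)/(1.713e-05) = 3.307 Ω
R₍66.1₎ = R₍20₎(1 + αΔT) = 3.307 × (1 + 0.0037×46.1) = 3.871 Ω
P = I²R = (238)² × 3.871 = 2.19×10^5 W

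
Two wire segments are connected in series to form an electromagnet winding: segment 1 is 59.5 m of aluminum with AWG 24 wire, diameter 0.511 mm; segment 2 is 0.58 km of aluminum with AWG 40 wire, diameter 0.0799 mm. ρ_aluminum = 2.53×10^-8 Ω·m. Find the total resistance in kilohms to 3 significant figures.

Segment 1: A = π(0.511/2 mm)² = π(2.5550e-04 m)² = 2.051e-07 m²
R₁ = ρL/A = (2.53×10^-8)(59.5)/(2.051e-07) = 7.34 Ω
Segment 2: A = π(0.0799/2 mm)² = π(3.9950e-05 m)² = 5.014e-09 m²
R₂ = (2.53×10^-8)(580)/(5.014e-09) = 2927 Ω
R = R₁ + R₂ = 2.93 kΩ

2.93 kΩ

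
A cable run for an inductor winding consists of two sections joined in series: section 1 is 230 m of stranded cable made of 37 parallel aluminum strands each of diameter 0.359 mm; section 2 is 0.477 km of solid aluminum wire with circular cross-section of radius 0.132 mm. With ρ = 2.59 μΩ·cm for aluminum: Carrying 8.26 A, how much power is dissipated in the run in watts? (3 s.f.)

15500 W

ρ = 2.59 μΩ·cm = 2.59×10^-8 Ω·m
Section 1: A_strand = π(1.7950e-04)² = 1.012e-07 m²; R₁ = ρL/(N·A_s) = (2.59×10^-8)(230)/(37×1.012e-07) = 1.591 Ω
Section 2: A = πr² = π(1.3200e-04 m)² = 5.474e-08 m²
R₂ = (2.59×10^-8)(477)/(5.474e-08) = 225.7 Ω
R = R₁ + R₂ = 227.3 Ω
P = I²R = (8.26)² × 227.3 = 15500 W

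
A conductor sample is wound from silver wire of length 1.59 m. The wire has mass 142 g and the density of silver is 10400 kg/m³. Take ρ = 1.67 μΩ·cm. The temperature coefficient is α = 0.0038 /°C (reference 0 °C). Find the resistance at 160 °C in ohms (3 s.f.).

0.00497 Ω

ρ = 1.67 μΩ·cm = 1.67×10^-8 Ω·m
A = m/(density·L) = 0.142/(10400×1.59) = 8.5873e-06 m²
R = ρL/A = (1.67×10^-8)(1.59)/(8.5873e-06) = 0.003092 Ω
R(160 °C) = 0.003092 × (1 + 0.0038×160) = 0.00497 Ω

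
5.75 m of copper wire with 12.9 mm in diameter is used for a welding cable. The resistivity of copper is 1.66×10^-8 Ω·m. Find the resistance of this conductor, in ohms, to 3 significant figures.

A = π(d/2)² = π(6.4500e-03 m)² = 1.307e-04 m²
R = ρL/A = (1.66×10^-8)(5.75 m)/(1.307e-04 m²) = 7.30×10^-4 Ω

7.30×10^-4 Ω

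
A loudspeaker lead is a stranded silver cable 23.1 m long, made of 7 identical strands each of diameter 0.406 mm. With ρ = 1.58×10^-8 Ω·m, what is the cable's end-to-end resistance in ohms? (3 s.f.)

0.403 Ω

A_strand = π(2.0300e-04 m)² = 1.295e-07 m²
R_strand = ρL/A = (1.58×10^-8)(23.1)/(1.295e-07) = 2.819 Ω
R_total = R_strand/N = 2.819/7 = 0.403 Ω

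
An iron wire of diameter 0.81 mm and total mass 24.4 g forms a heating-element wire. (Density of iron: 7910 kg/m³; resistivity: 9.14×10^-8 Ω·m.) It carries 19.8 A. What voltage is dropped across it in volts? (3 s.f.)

A = π(d/2)² = π(4.0500e-04 m)² = 5.1530e-07 m²
L = m/(density·A) = 0.0244/(7910×5.1530e-07) = 5.986 m
R = ρL/A = (9.14×10^-8)(5.986)/(5.1530e-07) = 1.062 Ω
V = IR = 19.8 × 1.062 = 21.0 V

21.0 V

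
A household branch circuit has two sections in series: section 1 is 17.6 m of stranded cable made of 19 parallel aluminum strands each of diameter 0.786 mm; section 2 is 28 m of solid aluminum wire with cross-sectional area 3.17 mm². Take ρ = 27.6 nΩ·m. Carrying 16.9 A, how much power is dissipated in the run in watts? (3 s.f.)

84.7 W

ρ = 27.6 nΩ·m = 2.76×10^-8 Ω·m
Section 1: A_strand = π(3.9300e-04)² = 4.852e-07 m²; R₁ = ρL/(N·A_s) = (2.76×10^-8)(17.6)/(19×4.852e-07) = 0.05269 Ω
Section 2: A = 3.17 mm² = 3.170e-06 m²
R₂ = (2.76×10^-8)(28)/(3.170e-06) = 0.2438 Ω
R = R₁ + R₂ = 0.2965 Ω
P = I²R = (16.9)² × 0.2965 = 84.7 W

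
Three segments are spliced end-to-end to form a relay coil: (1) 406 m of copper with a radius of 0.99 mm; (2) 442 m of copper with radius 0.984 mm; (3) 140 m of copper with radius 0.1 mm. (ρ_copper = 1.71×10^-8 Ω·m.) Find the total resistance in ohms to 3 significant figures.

Seg 1: A = πr² = π(9.9000e-04 m)² = 3.079e-06 m²
R_1 = (1.71×10^-8)(406)/(3.079e-06) = 2.255 Ω
Seg 2: A = πr² = π(9.8400e-04 m)² = 3.042e-06 m²
R_2 = (1.71×10^-8)(442)/(3.042e-06) = 2.485 Ω
Seg 3: A = πr² = π(1.0000e-04 m)² = 3.142e-08 m²
R_3 = (1.71×10^-8)(140)/(3.142e-08) = 76.2 Ω
R_total = R_1 + R_2 + R_3 = 80.9 Ω

80.9 Ω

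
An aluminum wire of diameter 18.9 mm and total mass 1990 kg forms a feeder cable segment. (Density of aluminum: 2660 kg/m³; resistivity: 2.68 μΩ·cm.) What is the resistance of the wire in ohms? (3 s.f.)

0.255 Ω

ρ = 2.68 μΩ·cm = 2.68×10^-8 Ω·m
A = π(d/2)² = π(9.4500e-03 m)² = 2.8055e-04 m²
L = m/(density·A) = 1990/(2660×2.8055e-04) = 2667 m
R = ρL/A = (2.68×10^-8)(2667)/(2.8055e-04) = 0.255 Ω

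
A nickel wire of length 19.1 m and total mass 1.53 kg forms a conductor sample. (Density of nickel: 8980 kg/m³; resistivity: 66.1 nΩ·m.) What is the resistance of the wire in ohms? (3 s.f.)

0.142 Ω

ρ = 66.1 nΩ·m = 6.61×10^-8 Ω·m
A = m/(density·L) = 1.53/(8980×19.1) = 8.9203e-06 m²
R = ρL/A = (6.61×10^-8)(19.1)/(8.9203e-06) = 0.142 Ω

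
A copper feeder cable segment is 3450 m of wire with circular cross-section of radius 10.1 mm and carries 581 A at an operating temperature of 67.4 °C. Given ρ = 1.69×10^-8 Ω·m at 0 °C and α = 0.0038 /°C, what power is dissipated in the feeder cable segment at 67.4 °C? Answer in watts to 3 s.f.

A = πr² = π(1.0100e-02 m)² = 3.205e-04 m²
R₍0₎ = ρL/A = (1.69×10^-8)(3450)/(3.205e-04) = 0.1819 Ω
R₍67.4₎ = R₍0₎(1 + αΔT) = 0.1819 × (1 + 0.0038×67.4) = 0.2285 Ω
P = I²R = (581)² × 0.2285 = 77100 W

77100 W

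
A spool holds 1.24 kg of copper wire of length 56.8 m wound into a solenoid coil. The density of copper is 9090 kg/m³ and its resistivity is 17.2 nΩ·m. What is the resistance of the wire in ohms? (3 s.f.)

0.407 Ω

ρ = 17.2 nΩ·m = 1.72×10^-8 Ω·m
A = m/(density·L) = 1.24/(9090×56.8) = 2.4016e-06 m²
R = ρL/A = (1.72×10^-8)(56.8)/(2.4016e-06) = 0.407 Ω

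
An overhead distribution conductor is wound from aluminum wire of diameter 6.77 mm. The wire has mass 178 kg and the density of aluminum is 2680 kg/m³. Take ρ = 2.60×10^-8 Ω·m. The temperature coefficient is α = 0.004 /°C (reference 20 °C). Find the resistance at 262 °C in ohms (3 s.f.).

A = π(d/2)² = π(3.3850e-03 m)² = 3.5997e-05 m²
L = m/(density·A) = 178/(2680×3.5997e-05) = 1845 m
R = ρL/A = (2.60×10^-8)(1845)/(3.5997e-05) = 1.333 Ω
R(262 °C) = 1.333 × (1 + 0.004×242) = 2.62 Ω

2.62 Ω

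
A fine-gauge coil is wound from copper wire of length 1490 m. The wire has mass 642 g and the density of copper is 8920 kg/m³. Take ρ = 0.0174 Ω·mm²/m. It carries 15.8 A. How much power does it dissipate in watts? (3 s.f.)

1.34×10^5 W

ρ = 0.0174 Ω·mm²/m = 1.74×10^-8 Ω·m
A = m/(density·L) = 0.642/(8920×1490) = 4.8304e-08 m²
R = ρL/A = (1.74×10^-8)(1490)/(4.8304e-08) = 536.7 Ω
P = I²R = (15.8)² × 536.7 = 1.34×10^5 W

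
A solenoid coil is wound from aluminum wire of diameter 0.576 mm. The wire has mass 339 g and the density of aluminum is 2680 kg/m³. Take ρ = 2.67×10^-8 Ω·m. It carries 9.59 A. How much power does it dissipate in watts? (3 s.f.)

A = π(d/2)² = π(2.8800e-04 m)² = 2.6058e-07 m²
L = m/(density·A) = 0.339/(2680×2.6058e-07) = 485.4 m
R = ρL/A = (2.67×10^-8)(485.4)/(2.6058e-07) = 49.74 Ω
P = I²R = (9.59)² × 49.74 = 4570 W

4570 W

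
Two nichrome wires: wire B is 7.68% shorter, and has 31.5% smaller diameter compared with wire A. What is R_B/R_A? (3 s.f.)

1.97

R ∝ L/d², so R_B/R_A = (1 − 7.68/100) × (1 − 31.5/100)⁻²
= 0.9232 × 2.131 = 1.97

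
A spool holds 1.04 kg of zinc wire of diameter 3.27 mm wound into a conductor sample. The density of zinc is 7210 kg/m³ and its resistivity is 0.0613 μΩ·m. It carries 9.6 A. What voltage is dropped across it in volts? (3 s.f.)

ρ = 0.0613 μΩ·m = 6.13×10^-8 Ω·m
A = π(d/2)² = π(1.6350e-03 m)² = 8.3982e-06 m²
L = m/(density·A) = 1.04/(7210×8.3982e-06) = 17.18 m
R = ρL/A = (6.13×10^-8)(17.18)/(8.3982e-06) = 0.1254 Ω
V = IR = 9.6 × 0.1254 = 1.20 V

1.20 V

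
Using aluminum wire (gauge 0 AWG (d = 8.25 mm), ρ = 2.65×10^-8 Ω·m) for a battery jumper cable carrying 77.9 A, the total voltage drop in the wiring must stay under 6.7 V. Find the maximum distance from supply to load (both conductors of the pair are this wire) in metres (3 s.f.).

86.7 m

A = π(8.25/2 mm)² = π(4.1250e-03 m)² = 5.346e-05 m²
L_max = V_max·A/(2·ρI) = (6.7)(5.346e-05)/(2×2.65×10^-8×77.9) = 86.7 m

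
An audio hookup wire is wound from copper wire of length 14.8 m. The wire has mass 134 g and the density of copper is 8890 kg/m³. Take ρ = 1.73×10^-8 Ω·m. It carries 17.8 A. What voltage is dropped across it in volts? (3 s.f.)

4.47 V

A = m/(density·L) = 0.134/(8890×14.8) = 1.0185e-06 m²
R = ρL/A = (1.73×10^-8)(14.8)/(1.0185e-06) = 0.2514 Ω
V = IR = 17.8 × 0.2514 = 4.47 V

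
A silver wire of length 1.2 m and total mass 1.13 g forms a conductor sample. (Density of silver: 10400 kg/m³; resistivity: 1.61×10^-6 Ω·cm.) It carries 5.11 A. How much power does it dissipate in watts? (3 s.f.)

ρ = 1.61×10^-6 Ω·cm = 1.61×10^-8 Ω·m
A = m/(density·L) = 0.00113/(10400×1.2) = 9.0545e-08 m²
R = ρL/A = (1.61×10^-8)(1.2)/(9.0545e-08) = 0.2134 Ω
P = I²R = (5.11)² × 0.2134 = 5.57 W

5.57 W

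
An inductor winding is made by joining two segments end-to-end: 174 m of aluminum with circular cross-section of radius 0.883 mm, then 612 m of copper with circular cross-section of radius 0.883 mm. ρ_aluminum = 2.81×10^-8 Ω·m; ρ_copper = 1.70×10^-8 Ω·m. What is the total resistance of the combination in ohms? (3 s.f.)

Segment 1: A = πr² = π(8.8300e-04 m)² = 2.449e-06 m²
R₁ = ρL/A = (2.81×10^-8)(174)/(2.449e-06) = 1.996 Ω
R₂ = (1.70×10^-8)(612)/(2.449e-06) = 4.247 Ω
R = R₁ + R₂ = 6.24 Ω

6.24 Ω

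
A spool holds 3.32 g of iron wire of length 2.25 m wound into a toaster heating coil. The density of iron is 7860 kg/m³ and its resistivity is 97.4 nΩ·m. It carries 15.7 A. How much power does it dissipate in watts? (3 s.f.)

ρ = 97.4 nΩ·m = 9.74×10^-8 Ω·m
A = m/(density·L) = 0.00332/(7860×2.25) = 1.8773e-07 m²
R = ρL/A = (9.74×10^-8)(2.25)/(1.8773e-07) = 1.167 Ω
P = I²R = (15.7)² × 1.167 = 288 W

288 W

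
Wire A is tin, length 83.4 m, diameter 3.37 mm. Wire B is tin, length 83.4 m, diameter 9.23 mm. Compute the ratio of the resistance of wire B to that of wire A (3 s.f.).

R ∝ ρL/d², so R_B/R_A = (d_A/d_B)²
= (3.37/9.23)² = 0.133

0.133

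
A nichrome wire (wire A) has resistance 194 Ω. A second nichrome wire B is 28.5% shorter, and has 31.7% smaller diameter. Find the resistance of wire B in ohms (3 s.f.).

R ∝ L/d², so R_B/R_A = (1 − 28.5/100) × (1 − 31.7/100)⁻²
= 0.715 × 2.144 = 1.533
R_B = 1.533 × 194 = 297 Ω

297 Ω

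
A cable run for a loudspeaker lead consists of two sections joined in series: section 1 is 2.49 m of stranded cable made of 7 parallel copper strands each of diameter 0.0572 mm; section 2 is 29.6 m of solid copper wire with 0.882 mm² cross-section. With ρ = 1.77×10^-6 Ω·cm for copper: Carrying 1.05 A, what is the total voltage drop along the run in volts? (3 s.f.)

ρ = 1.77×10^-6 Ω·cm = 1.77×10^-8 Ω·m
Section 1: A_strand = π(2.8600e-05)² = 2.570e-09 m²; R₁ = ρL/(N·A_s) = (1.77×10^-8)(2.49)/(7×2.570e-09) = 2.45 Ω
Section 2: A = 0.882 mm² = 8.820e-07 m²
R₂ = (1.77×10^-8)(29.6)/(8.820e-07) = 0.594 Ω
R = R₁ + R₂ = 3.044 Ω
V = IR = 1.05 × 3.044 = 3.20 V

3.20 V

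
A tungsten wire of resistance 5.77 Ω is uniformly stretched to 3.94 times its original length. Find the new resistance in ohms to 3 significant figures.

Volume constant ⇒ A' = A/k with k = 3.94. R' = ρ(kL)/(A/k) = k²R.
R' = 15.52 × 5.77 = 89.6 Ω

89.6 Ω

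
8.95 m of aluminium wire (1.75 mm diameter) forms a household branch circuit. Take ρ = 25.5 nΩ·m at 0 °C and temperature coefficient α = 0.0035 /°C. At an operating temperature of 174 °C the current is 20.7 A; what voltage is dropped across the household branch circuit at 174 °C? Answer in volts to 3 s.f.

ρ = 25.5 nΩ·m = 2.55×10^-8 Ω·m
A = π(d/2)² = π(8.7500e-04 m)² = 2.405e-06 m²
R₍0₎ = ρL/A = (2.55×10^-8)(8.95)/(2.405e-06) = 0.09488 Ω
R₍174₎ = R₍0₎(1 + αΔT) = 0.09488 × (1 + 0.0035×174) = 0.1527 Ω
V = IR = 20.7 × 0.1527 = 3.16 V

3.16 V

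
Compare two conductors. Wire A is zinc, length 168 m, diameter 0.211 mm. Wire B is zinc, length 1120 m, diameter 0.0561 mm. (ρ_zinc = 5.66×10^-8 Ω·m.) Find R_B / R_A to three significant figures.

94.3

R ∝ ρL/d², so R_B/R_A = (L_B/L_A) × (d_A/d_B)²
= (1120/168) × (0.211/0.0561)² = 94.3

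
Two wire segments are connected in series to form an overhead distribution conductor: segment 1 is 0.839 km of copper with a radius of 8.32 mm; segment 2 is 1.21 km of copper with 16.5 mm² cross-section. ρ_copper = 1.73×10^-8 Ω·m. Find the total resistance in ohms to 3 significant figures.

1.34 Ω

Segment 1: A = πr² = π(8.3200e-03 m)² = 2.175e-04 m²
R₁ = ρL/A = (1.73×10^-8)(839)/(2.175e-04) = 0.06674 Ω
Segment 2: A = 16.5 mm² = 1.650e-05 m²
R₂ = (1.73×10^-8)(1210)/(1.650e-05) = 1.269 Ω
R = R₁ + R₂ = 1.34 Ω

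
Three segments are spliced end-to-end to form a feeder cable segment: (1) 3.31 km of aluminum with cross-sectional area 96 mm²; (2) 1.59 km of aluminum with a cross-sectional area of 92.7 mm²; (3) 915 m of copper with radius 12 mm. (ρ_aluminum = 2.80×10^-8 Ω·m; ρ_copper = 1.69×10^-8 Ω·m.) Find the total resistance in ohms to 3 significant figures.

Seg 1: A = 96 mm² = 9.600e-05 m²
R_1 = (2.80×10^-8)(3310)/(9.600e-05) = 0.9654 Ω
Seg 2: A = 92.7 mm² = 9.270e-05 m²
R_2 = (2.80×10^-8)(1590)/(9.270e-05) = 0.4803 Ω
Seg 3: A = πr² = π(1.2000e-02 m)² = 4.524e-04 m²
R_3 = (1.69×10^-8)(915)/(4.524e-04) = 0.03418 Ω
R_total = R_1 + R_2 + R_3 = 1.48 Ω

1.48 Ω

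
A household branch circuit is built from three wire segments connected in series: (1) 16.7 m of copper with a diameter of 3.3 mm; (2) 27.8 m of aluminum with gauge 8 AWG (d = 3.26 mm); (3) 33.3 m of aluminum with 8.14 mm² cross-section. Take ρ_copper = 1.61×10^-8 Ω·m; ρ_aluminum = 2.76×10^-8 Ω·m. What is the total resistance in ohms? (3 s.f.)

0.236 Ω

Seg 1: A = π(d/2)² = π(1.6500e-03 m)² = 8.553e-06 m²
R_1 = (1.61×10^-8)(16.7)/(8.553e-06) = 0.03144 Ω
Seg 2: A = π(3.26/2 mm)² = π(1.6300e-03 m)² = 8.347e-06 m²
R_2 = (2.76×10^-8)(27.8)/(8.347e-06) = 0.09192 Ω
Seg 3: A = 8.14 mm² = 8.140e-06 m²
R_3 = (2.76×10^-8)(33.3)/(8.140e-06) = 0.1129 Ω
R_total = R_1 + R_2 + R_3 = 0.236 Ω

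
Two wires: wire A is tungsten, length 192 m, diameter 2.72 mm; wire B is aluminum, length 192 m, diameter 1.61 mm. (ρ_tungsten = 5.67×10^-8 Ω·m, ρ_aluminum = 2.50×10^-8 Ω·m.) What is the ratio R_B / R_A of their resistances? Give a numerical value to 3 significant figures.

R ∝ ρL/d², so R_B/R_A = (ρ_B/ρ_A) × (d_A/d_B)²
= (2.50×10^-8/5.67×10^-8) × (2.72/1.61)² = 1.26

1.26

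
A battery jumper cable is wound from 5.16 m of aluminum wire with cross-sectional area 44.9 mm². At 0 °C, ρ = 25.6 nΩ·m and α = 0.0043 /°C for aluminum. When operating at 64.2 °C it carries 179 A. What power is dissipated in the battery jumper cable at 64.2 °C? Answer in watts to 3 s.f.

ρ = 25.6 nΩ·m = 2.56×10^-8 Ω·m
A = 44.9 mm² = 4.490e-05 m²
R₍0₎ = ρL/A = (2.56×10^-8)(5.16)/(4.490e-05) = 0.002942 Ω
R₍64.2₎ = R₍0₎(1 + αΔT) = 0.002942 × (1 + 0.0043×64.2) = 0.003754 Ω
P = I²R = (179)² × 0.003754 = 120 W

120 W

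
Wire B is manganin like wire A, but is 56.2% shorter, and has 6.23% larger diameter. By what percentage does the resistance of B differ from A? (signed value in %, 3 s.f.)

-61.2%

R ∝ L/d², so R_B/R_A = (1 − 56.2/100) × (1 + 6.23/100)⁻²
= 0.438 × 0.8861 = 0.3881
(R_B − R_A)/R_A = 0.3881 − 1 = -61.2%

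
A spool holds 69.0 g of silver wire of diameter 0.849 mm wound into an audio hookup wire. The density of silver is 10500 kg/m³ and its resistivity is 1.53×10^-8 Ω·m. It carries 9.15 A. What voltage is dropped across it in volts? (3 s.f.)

A = π(d/2)² = π(4.2450e-04 m)² = 5.6612e-07 m²
L = m/(density·A) = 0.069/(10500×5.6612e-07) = 11.61 m
R = ρL/A = (1.53×10^-8)(11.61)/(5.6612e-07) = 0.3137 Ω
V = IR = 9.15 × 0.3137 = 2.87 V

2.87 V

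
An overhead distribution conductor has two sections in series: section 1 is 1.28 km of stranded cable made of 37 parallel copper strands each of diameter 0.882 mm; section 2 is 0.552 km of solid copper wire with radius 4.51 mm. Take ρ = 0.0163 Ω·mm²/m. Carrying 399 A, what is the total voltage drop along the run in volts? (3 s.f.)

424 V

ρ = 0.0163 Ω·mm²/m = 1.63×10^-8 Ω·m
Section 1: A_strand = π(4.4100e-04)² = 6.110e-07 m²; R₁ = ρL/(N·A_s) = (1.63×10^-8)(1280)/(37×6.110e-07) = 0.9229 Ω
Section 2: A = πr² = π(4.5100e-03 m)² = 6.390e-05 m²
R₂ = (1.63×10^-8)(552)/(6.390e-05) = 0.1408 Ω
R = R₁ + R₂ = 1.064 Ω
V = IR = 399 × 1.064 = 424 V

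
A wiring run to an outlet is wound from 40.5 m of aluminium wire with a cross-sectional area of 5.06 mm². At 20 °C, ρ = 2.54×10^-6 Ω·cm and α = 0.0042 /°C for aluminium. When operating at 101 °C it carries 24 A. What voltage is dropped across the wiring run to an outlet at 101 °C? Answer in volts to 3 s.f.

6.54 V

ρ = 2.54×10^-6 Ω·cm = 2.54×10^-8 Ω·m
A = 5.06 mm² = 5.060e-06 m²
R₍20₎ = ρL/A = (2.54×10^-8)(40.5)/(5.060e-06) = 0.2033 Ω
R₍101₎ = R₍20₎(1 + αΔT) = 0.2033 × (1 + 0.0042×81) = 0.2725 Ω
V = IR = 24 × 0.2725 = 6.54 V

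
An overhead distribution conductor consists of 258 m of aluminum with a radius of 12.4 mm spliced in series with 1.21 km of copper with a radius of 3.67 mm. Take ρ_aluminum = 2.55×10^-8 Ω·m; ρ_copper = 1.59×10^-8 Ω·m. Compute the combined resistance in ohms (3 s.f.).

Segment 1: A = πr² = π(1.2400e-02 m)² = 4.831e-04 m²
R₁ = ρL/A = (2.55×10^-8)(258)/(4.831e-04) = 0.01362 Ω
Segment 2: A = πr² = π(3.6700e-03 m)² = 4.231e-05 m²
R₂ = (1.59×10^-8)(1210)/(4.231e-05) = 0.4547 Ω
R = R₁ + R₂ = 0.468 Ω

0.468 Ω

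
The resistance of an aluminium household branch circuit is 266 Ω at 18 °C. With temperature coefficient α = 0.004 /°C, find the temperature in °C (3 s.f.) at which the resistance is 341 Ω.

R = R₀(1 + α(T − T₀)) ⇒ T = T₀ + (R/R₀ − 1)/α
T = 18 + (341/266 − 1)/0.004 = 18 + (0.282)/0.004 = 88.5 °C

88.5 °C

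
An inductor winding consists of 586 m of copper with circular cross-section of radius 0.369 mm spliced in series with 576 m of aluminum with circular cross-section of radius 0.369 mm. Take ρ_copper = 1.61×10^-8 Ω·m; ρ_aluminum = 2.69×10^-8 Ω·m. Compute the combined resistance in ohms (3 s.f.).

58.3 Ω

Segment 1: A = πr² = π(3.6900e-04 m)² = 4.278e-07 m²
R₁ = ρL/A = (1.61×10^-8)(586)/(4.278e-07) = 22.06 Ω
R₂ = (2.69×10^-8)(576)/(4.278e-07) = 36.22 Ω
R = R₁ + R₂ = 58.3 Ω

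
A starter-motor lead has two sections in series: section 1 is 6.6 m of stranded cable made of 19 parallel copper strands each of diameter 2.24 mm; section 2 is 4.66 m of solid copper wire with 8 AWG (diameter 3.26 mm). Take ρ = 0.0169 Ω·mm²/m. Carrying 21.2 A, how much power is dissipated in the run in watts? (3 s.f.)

ρ = 0.0169 Ω·mm²/m = 1.69×10^-8 Ω·m
Section 1: A_strand = π(1.1200e-03)² = 3.941e-06 m²; R₁ = ρL/(N·A_s) = (1.69×10^-8)(6.6)/(19×3.941e-06) = 0.00149 Ω
Section 2: A = π(3.26/2 mm)² = π(1.6300e-03 m)² = 8.347e-06 m²
R₂ = (1.69×10^-8)(4.66)/(8.347e-06) = 0.009435 Ω
R = R₁ + R₂ = 0.01092 Ω
P = I²R = (21.2)² × 0.01092 = 4.91 W

4.91 W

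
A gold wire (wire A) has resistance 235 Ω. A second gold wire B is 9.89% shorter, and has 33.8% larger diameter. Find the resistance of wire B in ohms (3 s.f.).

R ∝ L/d², so R_B/R_A = (1 − 9.89/100) × (1 + 33.8/100)⁻²
= 0.9011 × 0.5586 = 0.5033
R_B = 0.5033 × 235 = 118 Ω

118 Ω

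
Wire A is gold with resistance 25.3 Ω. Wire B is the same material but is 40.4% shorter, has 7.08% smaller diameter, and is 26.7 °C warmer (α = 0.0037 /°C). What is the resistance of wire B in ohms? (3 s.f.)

19.2 Ω

R ∝ ρL/d² with ρ ∝ (1+αΔT), so R_B/R_A = (1 − 40.4/100) × (1 − 7.08/100)⁻² × (1 + 0.0037×26.7)
= 0.596 × 1.158 × 1.099 = 0.7585
R_B = 0.7585 × 25.3 = 19.2 Ω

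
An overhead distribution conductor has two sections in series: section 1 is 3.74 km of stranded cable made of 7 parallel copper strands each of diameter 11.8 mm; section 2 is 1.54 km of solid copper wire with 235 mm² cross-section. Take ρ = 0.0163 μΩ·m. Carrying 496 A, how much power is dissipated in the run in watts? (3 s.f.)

45900 W

ρ = 0.0163 μΩ·m = 1.63×10^-8 Ω·m
Section 1: A_strand = π(5.9000e-03)² = 1.094e-04 m²; R₁ = ρL/(N·A_s) = (1.63×10^-8)(3740)/(7×1.094e-04) = 0.07964 Ω
Section 2: A = 235 mm² = 2.350e-04 m²
R₂ = (1.63×10^-8)(1540)/(2.350e-04) = 0.1068 Ω
R = R₁ + R₂ = 0.1865 Ω
P = I²R = (496)² × 0.1865 = 45900 W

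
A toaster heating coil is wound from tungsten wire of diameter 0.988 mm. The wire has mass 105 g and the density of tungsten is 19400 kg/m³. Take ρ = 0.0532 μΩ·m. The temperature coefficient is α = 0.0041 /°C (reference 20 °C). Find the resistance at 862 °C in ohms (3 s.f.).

ρ = 0.0532 μΩ·m = 5.32×10^-8 Ω·m
A = π(d/2)² = π(4.9400e-04 m)² = 7.6666e-07 m²
L = m/(density·A) = 0.105/(19400×7.6666e-07) = 7.06 m
R = ρL/A = (5.32×10^-8)(7.06)/(7.6666e-07) = 0.4899 Ω
R(862 °C) = 0.4899 × (1 + 0.0041×842) = 2.18 Ω

2.18 Ω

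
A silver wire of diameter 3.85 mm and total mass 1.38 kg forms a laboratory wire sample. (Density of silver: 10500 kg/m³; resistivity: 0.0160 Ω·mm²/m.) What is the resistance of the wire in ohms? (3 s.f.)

0.0155 Ω

ρ = 0.0160 Ω·mm²/m = 1.60×10^-8 Ω·m
A = π(d/2)² = π(1.9250e-03 m)² = 1.1642e-05 m²
L = m/(density·A) = 1.38/(10500×1.1642e-05) = 11.29 m
R = ρL/A = (1.60×10^-8)(11.29)/(1.1642e-05) = 0.0155 Ω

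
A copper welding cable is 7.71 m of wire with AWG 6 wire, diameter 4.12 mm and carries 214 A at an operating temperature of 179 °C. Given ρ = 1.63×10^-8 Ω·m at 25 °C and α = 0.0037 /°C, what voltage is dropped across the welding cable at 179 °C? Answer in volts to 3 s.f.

3.17 V

A = π(4.12/2 mm)² = π(2.0600e-03 m)² = 1.333e-05 m²
R₍25₎ = ρL/A = (1.63×10^-8)(7.71)/(1.333e-05) = 0.009427 Ω
R₍179₎ = R₍25₎(1 + αΔT) = 0.009427 × (1 + 0.0037×154) = 0.0148 Ω
V = IR = 214 × 0.0148 = 3.17 V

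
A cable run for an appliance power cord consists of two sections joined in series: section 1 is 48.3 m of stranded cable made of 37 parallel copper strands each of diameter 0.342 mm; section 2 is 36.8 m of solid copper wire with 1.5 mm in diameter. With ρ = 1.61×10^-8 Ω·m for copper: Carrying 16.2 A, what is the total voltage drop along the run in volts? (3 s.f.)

9.14 V

Section 1: A_strand = π(1.7100e-04)² = 9.186e-08 m²; R₁ = ρL/(N·A_s) = (1.61×10^-8)(48.3)/(37×9.186e-08) = 0.2288 Ω
Section 2: A = π(d/2)² = π(7.5000e-04 m)² = 1.767e-06 m²
R₂ = (1.61×10^-8)(36.8)/(1.767e-06) = 0.3353 Ω
R = R₁ + R₂ = 0.5641 Ω
V = IR = 16.2 × 0.5641 = 9.14 V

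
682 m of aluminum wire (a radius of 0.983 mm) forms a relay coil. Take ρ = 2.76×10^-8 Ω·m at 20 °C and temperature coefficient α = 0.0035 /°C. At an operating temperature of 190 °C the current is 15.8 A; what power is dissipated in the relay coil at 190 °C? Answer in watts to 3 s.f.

A = πr² = π(9.8300e-04 m)² = 3.036e-06 m²
R₍20₎ = ρL/A = (2.76×10^-8)(682)/(3.036e-06) = 6.201 Ω
R₍190₎ = R₍20₎(1 + αΔT) = 6.201 × (1 + 0.0035×170) = 9.89 Ω
P = I²R = (15.8)² × 9.89 = 2470 W

2470 W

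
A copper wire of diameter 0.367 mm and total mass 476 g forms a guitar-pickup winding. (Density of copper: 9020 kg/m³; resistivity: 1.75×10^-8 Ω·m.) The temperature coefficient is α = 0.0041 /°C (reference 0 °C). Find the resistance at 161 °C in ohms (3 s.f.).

137 Ω

A = π(d/2)² = π(1.8350e-04 m)² = 1.0578e-07 m²
L = m/(density·A) = 0.476/(9020×1.0578e-07) = 498.9 m
R = ρL/A = (1.75×10^-8)(498.9)/(1.0578e-07) = 82.53 Ω
R(161 °C) = 82.53 × (1 + 0.0041×161) = 137 Ω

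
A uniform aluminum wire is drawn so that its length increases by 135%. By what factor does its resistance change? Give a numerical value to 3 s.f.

5.52

k = 1 + 135/100 = 2.35; volume constant ⇒ A' = A/k, so R' = k²R.
Factor = 5.52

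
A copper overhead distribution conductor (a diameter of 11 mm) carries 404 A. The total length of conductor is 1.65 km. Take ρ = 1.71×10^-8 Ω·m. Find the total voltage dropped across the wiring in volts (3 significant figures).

120 V

A = π(d/2)² = π(5.5000e-03 m)² = 9.503e-05 m²
R = ρL/A = (1.71×10^-8)(1650)/(9.503e-05) = 0.2969 Ω
V = IR = 404 × 0.2969 = 120 V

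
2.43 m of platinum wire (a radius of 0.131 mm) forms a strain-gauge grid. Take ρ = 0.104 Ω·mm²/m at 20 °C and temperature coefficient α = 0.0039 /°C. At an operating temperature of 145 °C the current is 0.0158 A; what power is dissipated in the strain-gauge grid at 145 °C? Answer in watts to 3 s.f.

0.00174 W

ρ = 0.104 Ω·mm²/m = 1.04×10^-7 Ω·m
A = πr² = π(1.3100e-04 m)² = 5.391e-08 m²
R₍20₎ = ρL/A = (1.04×10^-7)(2.43)/(5.391e-08) = 4.688 Ω
R₍145₎ = R₍20₎(1 + αΔT) = 4.688 × (1 + 0.0039×125) = 6.973 Ω
P = I²R = (0.0158)² × 6.973 = 0.00174 W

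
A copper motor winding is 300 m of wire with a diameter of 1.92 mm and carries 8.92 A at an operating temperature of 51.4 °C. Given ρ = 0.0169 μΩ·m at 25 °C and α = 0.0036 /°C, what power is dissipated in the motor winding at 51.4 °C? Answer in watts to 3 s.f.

153 W

ρ = 0.0169 μΩ·m = 1.69×10^-8 Ω·m
A = π(d/2)² = π(9.6000e-04 m)² = 2.895e-06 m²
R₍25₎ = ρL/A = (1.69×10^-8)(300)/(2.895e-06) = 1.751 Ω
R₍51.4₎ = R₍25₎(1 + αΔT) = 1.751 × (1 + 0.0036×26.4) = 1.918 Ω
P = I²R = (8.92)² × 1.918 = 153 W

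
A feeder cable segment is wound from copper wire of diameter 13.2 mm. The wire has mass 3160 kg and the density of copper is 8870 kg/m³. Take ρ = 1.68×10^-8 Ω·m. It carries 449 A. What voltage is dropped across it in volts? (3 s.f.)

A = π(d/2)² = π(6.6000e-03 m)² = 1.3685e-04 m²
L = m/(density·A) = 3160/(8870×1.3685e-04) = 2603 m
R = ρL/A = (1.68×10^-8)(2603)/(1.3685e-04) = 0.3196 Ω
V = IR = 449 × 0.3196 = 143 V

143 V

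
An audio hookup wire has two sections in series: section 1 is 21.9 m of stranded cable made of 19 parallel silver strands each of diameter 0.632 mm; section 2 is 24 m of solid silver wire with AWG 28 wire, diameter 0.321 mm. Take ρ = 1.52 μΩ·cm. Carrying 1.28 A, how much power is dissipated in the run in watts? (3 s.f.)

7.48 W

ρ = 1.52 μΩ·cm = 1.52×10^-8 Ω·m
Section 1: A_strand = π(3.1600e-04)² = 3.137e-07 m²; R₁ = ρL/(N·A_s) = (1.52×10^-8)(21.9)/(19×3.137e-07) = 0.05585 Ω
Section 2: A = π(0.321/2 mm)² = π(1.6050e-04 m)² = 8.093e-08 m²
R₂ = (1.52×10^-8)(24)/(8.093e-08) = 4.508 Ω
R = R₁ + R₂ = 4.564 Ω
P = I²R = (1.28)² × 4.564 = 7.48 W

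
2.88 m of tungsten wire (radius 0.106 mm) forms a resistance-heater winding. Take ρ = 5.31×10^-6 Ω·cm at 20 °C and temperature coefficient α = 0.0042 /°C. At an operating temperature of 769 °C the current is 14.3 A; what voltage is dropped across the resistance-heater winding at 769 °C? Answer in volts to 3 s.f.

ρ = 5.31×10^-6 Ω·cm = 5.31×10^-8 Ω·m
A = πr² = π(1.0600e-04 m)² = 3.530e-08 m²
R₍20₎ = ρL/A = (5.31×10^-8)(2.88)/(3.530e-08) = 4.332 Ω
R₍769₎ = R₍20₎(1 + αΔT) = 4.332 × (1 + 0.0042×749) = 17.96 Ω
V = IR = 14.3 × 17.96 = 257 V

257 V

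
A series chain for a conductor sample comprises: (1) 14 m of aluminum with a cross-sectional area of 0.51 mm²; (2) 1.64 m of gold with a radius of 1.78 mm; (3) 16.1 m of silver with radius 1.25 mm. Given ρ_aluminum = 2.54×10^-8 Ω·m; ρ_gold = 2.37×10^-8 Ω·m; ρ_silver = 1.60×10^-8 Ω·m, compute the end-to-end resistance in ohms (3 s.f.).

Seg 1: A = 0.51 mm² = 5.100e-07 m²
R_1 = (2.54×10^-8)(14)/(5.100e-07) = 0.6973 Ω
Seg 2: A = πr² = π(1.7800e-03 m)² = 9.954e-06 m²
R_2 = (2.37×10^-8)(1.64)/(9.954e-06) = 0.003905 Ω
Seg 3: A = πr² = π(1.2500e-03 m)² = 4.909e-06 m²
R_3 = (1.60×10^-8)(16.1)/(4.909e-06) = 0.05248 Ω
R_total = R_1 + R_2 + R_3 = 0.754 Ω

0.754 Ω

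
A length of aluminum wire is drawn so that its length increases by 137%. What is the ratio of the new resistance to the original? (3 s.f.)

k = 1 + 137/100 = 2.37; volume constant ⇒ A' = A/k, so R' = k²R.
Factor = 5.62

5.62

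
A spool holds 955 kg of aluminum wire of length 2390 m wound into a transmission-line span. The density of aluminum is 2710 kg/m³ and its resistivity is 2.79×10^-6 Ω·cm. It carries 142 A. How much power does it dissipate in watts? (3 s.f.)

9120 W

ρ = 2.79×10^-6 Ω·cm = 2.79×10^-8 Ω·m
A = m/(density·L) = 955/(2710×2390) = 1.4745e-04 m²
R = ρL/A = (2.79×10^-8)(2390)/(1.4745e-04) = 0.4522 Ω
P = I²R = (142)² × 0.4522 = 9120 W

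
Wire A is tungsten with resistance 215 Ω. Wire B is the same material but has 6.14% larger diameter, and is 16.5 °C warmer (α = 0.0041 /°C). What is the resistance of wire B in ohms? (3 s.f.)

R ∝ ρL/d² with ρ ∝ (1+αΔT), so R_B/R_A = (1 + 6.14/100)⁻² × (1 + 0.0041×16.5)
= 0.8877 × 1.068 = 0.9477
R_B = 0.9477 × 215 = 204 Ω

204 Ω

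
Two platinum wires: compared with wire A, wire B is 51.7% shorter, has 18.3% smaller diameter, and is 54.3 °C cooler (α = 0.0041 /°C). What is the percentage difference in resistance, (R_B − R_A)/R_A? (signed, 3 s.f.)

R ∝ ρL/d² with ρ ∝ (1+αΔT), so R_B/R_A = (1 − 51.7/100) × (1 − 18.3/100)⁻² × (1 − 0.0041×54.3)
= 0.483 × 1.498 × 0.7774 = 0.5625
(R_B − R_A)/R_A = 0.5625 − 1 = -43.7%

-43.7%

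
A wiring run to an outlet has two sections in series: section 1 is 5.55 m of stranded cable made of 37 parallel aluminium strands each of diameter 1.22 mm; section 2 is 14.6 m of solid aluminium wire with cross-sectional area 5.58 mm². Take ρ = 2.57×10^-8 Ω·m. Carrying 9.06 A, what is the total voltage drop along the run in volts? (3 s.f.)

0.639 V

Section 1: A_strand = π(6.1000e-04)² = 1.169e-06 m²; R₁ = ρL/(N·A_s) = (2.57×10^-8)(5.55)/(37×1.169e-06) = 0.003298 Ω
Section 2: A = 5.58 mm² = 5.580e-06 m²
R₂ = (2.57×10^-8)(14.6)/(5.580e-06) = 0.06724 Ω
R = R₁ + R₂ = 0.07054 Ω
V = IR = 9.06 × 0.07054 = 0.639 V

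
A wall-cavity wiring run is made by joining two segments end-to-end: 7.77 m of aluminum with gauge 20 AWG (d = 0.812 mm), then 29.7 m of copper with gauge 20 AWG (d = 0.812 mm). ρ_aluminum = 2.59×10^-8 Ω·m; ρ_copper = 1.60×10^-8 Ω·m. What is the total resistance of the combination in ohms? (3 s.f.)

1.31 Ω

Segment 1: A = π(0.812/2 mm)² = π(4.0600e-04 m)² = 5.178e-07 m²
R₁ = ρL/A = (2.59×10^-8)(7.77)/(5.178e-07) = 0.3886 Ω
R₂ = (1.60×10^-8)(29.7)/(5.178e-07) = 0.9176 Ω
R = R₁ + R₂ = 1.31 Ω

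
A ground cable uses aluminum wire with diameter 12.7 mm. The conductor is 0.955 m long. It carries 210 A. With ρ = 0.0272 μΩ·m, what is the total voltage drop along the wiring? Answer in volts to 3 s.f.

0.0431 V

ρ = 0.0272 μΩ·m = 2.72×10^-8 Ω·m
A = π(d/2)² = π(6.3500e-03 m)² = 1.267e-04 m²
R = ρL/A = (2.72×10^-8)(0.955)/(1.267e-04) = 2.051×10^-4 Ω
V = IR = 210 × 2.051×10^-4 = 0.0431 V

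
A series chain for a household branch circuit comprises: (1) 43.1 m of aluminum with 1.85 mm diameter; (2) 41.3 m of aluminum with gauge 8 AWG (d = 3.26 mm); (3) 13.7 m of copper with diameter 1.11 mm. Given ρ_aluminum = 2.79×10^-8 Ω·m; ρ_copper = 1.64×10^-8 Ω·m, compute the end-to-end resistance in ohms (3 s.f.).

Seg 1: A = π(d/2)² = π(9.2500e-04 m)² = 2.688e-06 m²
R_1 = (2.79×10^-8)(43.1)/(2.688e-06) = 0.4474 Ω
Seg 2: A = π(3.26/2 mm)² = π(1.6300e-03 m)² = 8.347e-06 m²
R_2 = (2.79×10^-8)(41.3)/(8.347e-06) = 0.138 Ω
Seg 3: A = π(d/2)² = π(5.5500e-04 m)² = 9.677e-07 m²
R_3 = (1.64×10^-8)(13.7)/(9.677e-07) = 0.2322 Ω
R_total = R_1 + R_2 + R_3 = 0.818 Ω

0.818 Ω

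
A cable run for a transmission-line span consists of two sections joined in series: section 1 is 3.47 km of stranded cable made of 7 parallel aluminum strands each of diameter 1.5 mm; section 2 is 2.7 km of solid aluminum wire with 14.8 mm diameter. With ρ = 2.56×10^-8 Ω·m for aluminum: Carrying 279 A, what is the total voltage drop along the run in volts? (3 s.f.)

2120 V

Section 1: A_strand = π(7.5000e-04)² = 1.767e-06 m²; R₁ = ρL/(N·A_s) = (2.56×10^-8)(3470)/(7×1.767e-06) = 7.181 Ω
Section 2: A = π(d/2)² = π(7.4000e-03 m)² = 1.720e-04 m²
R₂ = (2.56×10^-8)(2700)/(1.720e-04) = 0.4018 Ω
R = R₁ + R₂ = 7.583 Ω
V = IR = 279 × 7.583 = 2120 V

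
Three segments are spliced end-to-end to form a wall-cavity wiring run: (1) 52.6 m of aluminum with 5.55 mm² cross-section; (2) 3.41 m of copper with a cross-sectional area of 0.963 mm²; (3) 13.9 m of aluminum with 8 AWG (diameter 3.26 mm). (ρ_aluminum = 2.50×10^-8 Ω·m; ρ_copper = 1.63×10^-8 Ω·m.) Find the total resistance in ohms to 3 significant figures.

0.336 Ω

Seg 1: A = 5.55 mm² = 5.550e-06 m²
R_1 = (2.50×10^-8)(52.6)/(5.550e-06) = 0.2369 Ω
Seg 2: A = 0.963 mm² = 9.630e-07 m²
R_2 = (1.63×10^-8)(3.41)/(9.630e-07) = 0.05772 Ω
Seg 3: A = π(3.26/2 mm)² = π(1.6300e-03 m)² = 8.347e-06 m²
R_3 = (2.50×10^-8)(13.9)/(8.347e-06) = 0.04163 Ω
R_total = R_1 + R_2 + R_3 = 0.336 Ω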